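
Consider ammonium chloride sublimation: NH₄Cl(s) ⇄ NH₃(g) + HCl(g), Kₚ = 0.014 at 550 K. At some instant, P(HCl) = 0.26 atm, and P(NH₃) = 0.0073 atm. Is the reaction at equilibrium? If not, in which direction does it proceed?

to the right

(NH₄Cl is a pure solid — omitted from Qₚ.)
Qₚ = P(NH₃)·P(HCl) = (0.0073)·(0.26) = 0.0019
Qₚ = 0.0019 < Kₚ = 0.014, so the forward reaction proceeds.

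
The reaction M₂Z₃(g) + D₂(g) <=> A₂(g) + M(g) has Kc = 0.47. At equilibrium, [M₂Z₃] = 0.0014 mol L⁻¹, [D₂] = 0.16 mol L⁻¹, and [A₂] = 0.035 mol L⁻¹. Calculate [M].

[M] = 0.0030 mol L⁻¹

At equilibrium, Kc = [A₂]·[M] / ([M₂Z₃]·[D₂]) = 0.47.
(0.035)·([M]) / ((0.0014)·(0.16)) = 0.47
[M] = 0.00301 = 0.0030 mol L⁻¹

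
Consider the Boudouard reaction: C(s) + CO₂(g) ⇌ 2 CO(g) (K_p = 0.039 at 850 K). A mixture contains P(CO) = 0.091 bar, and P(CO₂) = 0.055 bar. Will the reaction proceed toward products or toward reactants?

in the reverse direction

(C is a pure solid — omitted from Q_p.)
Q_p = P(CO)² / P(CO₂) = (0.091)² / (0.055) = 0.15
Q_p = 0.15 > K_p = 0.039, so the reverse reaction proceeds.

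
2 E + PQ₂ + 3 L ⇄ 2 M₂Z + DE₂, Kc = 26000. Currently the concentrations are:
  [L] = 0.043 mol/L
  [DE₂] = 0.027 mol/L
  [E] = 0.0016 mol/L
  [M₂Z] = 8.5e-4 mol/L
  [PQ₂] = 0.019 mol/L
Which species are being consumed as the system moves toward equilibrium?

E, PQ₂, L (reactants)

Qc = [M₂Z]²·[DE₂] / ([E]²·[PQ₂]·[L]³) = (8.5e-4)²·(0.027) / ((0.0016)²·(0.019)·(0.043)³) = 5000
Qc = 5000 < Kc = 26000: net forward reaction.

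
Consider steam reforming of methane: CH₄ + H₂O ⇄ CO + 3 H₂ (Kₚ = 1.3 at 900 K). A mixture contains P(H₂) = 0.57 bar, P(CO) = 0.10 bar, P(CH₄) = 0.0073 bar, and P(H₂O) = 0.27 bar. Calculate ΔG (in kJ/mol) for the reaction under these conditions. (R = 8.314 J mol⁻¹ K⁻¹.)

ΔG = 14.8 kJ/mol

Qₚ = P(CO)·P(H₂)³ / (P(CH₄)·P(H₂O)) = (0.10)·(0.57)³ / ((0.0073)·(0.27)) = 9.40
ΔG = RT ln(Qₚ/Kₚ) = (8.314 J mol⁻¹ K⁻¹)(900 K) × ln(9.40/1.3)
   = (7.483 kJ/mol)(1.978) = 14.8 kJ/mol
ΔG > 0, so the forward reaction is non-spontaneous (proceeds in reverse).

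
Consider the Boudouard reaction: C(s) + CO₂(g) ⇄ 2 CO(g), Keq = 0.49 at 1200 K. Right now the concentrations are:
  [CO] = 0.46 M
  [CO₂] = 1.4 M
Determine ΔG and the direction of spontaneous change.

(C is a pure solid — omitted from Q.)
Q = [CO]² / [CO₂] = (0.46)² / (1.4) = 0.151
ΔG = RT ln(Q/Keq) = (8.314 J mol⁻¹ K⁻¹)(1200 K) × ln(0.151/0.49)
   = (9.977 kJ/mol)(-1.177) = -11.7 kJ/mol
ΔG < 0, so the forward reaction is spontaneous (proceeds forward).

ΔG = -11.7 kJ/mol; the forward reaction is spontaneous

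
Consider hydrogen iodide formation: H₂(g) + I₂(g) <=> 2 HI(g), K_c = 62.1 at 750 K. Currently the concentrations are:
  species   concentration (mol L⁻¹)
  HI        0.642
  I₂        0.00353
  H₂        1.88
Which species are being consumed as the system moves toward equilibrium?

none (at equilibrium)

Q_c = [HI]² / ([H₂]·[I₂]) = (0.642)² / ((1.88)·(0.00353)) = 62.1
Q_c = 62.1 = K_c; the system is at equilibrium.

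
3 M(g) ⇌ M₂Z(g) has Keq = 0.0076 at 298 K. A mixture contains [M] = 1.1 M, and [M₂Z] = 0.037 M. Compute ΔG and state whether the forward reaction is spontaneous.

ΔG = 3.21 kJ/mol; the forward reaction is non-spontaneous

Q = [M₂Z] / [M]³ = (0.037) / (1.1)³ = 0.0278
ΔG = RT ln(Q/Keq) = (8.314 J mol⁻¹ K⁻¹)(298 K) × ln(0.0278/0.0076)
   = (2.478 kJ/mol)(1.297) = 3.21 kJ/mol
ΔG > 0, so the forward reaction is non-spontaneous (proceeds in reverse).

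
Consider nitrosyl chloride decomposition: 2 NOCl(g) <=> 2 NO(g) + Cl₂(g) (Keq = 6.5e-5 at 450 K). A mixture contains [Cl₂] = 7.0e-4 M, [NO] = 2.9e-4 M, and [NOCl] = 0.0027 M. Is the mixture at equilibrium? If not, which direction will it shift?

no; Q < K, reaction proceeds forward

Q = [NO]²·[Cl₂] / [NOCl]² = (2.9e-4)²·(7.0e-4) / (0.0027)² = 8.1e-6
Q = 8.1e-6 < Keq = 6.5e-5: net forward reaction.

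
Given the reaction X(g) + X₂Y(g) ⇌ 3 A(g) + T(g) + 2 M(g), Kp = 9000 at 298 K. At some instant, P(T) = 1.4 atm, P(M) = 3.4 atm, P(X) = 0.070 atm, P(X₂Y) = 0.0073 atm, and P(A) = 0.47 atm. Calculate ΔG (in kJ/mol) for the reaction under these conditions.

ΔG = -2.49 kJ/mol

Qp = P(A)³·P(T)·P(M)² / (P(X)·P(X₂Y)) = (0.47)³·(1.4)·(3.4)² / ((0.070)·(0.0073)) = 3290
ΔG = RT ln(Qp/Kp) = (8.314 J mol⁻¹ K⁻¹)(298 K) × ln(3290/9000)
   = (2.478 kJ/mol)(-1.006) = -2.49 kJ/mol
ΔG < 0, so the forward reaction is spontaneous (proceeds forward).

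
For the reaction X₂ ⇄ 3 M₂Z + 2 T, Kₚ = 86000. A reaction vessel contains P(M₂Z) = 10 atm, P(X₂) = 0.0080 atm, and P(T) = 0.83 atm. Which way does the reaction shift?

Qₚ = P(M₂Z)³·P(T)² / P(X₂) = (10)³·(0.83)² / (0.0080) = 86000
Qₚ = 86000 = Kₚ, so the system is already at equilibrium.

at equilibrium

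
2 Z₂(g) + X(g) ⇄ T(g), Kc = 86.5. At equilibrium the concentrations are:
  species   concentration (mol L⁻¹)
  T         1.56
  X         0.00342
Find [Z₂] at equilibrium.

[Z₂] = 2.30 mol L⁻¹

At equilibrium, Kc = [T] / ([Z₂]²·[X]) = 86.5.
(1.56) / (([Z₂])²·(0.00342)) = 86.5
[Z₂]² = 5.27 ⇒ [Z₂] = 2.30 mol L⁻¹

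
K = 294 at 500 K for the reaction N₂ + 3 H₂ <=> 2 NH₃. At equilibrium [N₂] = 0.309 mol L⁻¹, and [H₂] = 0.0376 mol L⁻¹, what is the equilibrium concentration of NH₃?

[NH₃] = 0.0695 mol L⁻¹

At equilibrium, K = [NH₃]² / ([N₂]·[H₂]³) = 294.
([NH₃])² / ((0.309)·(0.0376)³) = 294
[NH₃]² = 0.00483 ⇒ [NH₃] = 0.0695 mol L⁻¹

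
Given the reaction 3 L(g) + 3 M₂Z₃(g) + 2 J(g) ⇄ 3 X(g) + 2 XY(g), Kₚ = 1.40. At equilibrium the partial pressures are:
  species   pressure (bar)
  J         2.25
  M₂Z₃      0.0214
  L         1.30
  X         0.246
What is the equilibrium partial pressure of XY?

At equilibrium, Kₚ = P(X)³·P(XY)² / (P(L)³·P(M₂Z₃)³·P(J)²) = 1.40.
(0.246)³·(P(XY))² / ((1.30)³·(0.0214)³·(2.25)²) = 1.40
P(XY)² = 0.0103 ⇒ P(XY) = 0.101 bar

P(XY) = 0.101 bar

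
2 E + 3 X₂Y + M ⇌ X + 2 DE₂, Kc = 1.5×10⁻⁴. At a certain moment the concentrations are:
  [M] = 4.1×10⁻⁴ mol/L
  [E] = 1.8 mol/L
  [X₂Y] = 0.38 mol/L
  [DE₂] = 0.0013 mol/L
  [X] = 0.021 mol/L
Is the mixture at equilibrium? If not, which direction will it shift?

no; Q > K, reaction proceeds in reverse

Qc = [X]·[DE₂]² / ([E]²·[X₂Y]³·[M]) = (0.021)·(0.0013)² / ((1.8)²·(0.38)³·(4.1×10⁻⁴)) = 4.9×10⁻⁴
Qc = 4.9×10⁻⁴ > Kc = 1.5×10⁻⁴: net reverse reaction.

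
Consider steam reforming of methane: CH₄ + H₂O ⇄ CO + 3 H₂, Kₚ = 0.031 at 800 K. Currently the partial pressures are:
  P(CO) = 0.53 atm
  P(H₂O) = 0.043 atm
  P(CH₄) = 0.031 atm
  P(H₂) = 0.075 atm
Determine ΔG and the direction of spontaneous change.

ΔG = 11.2 kJ/mol; the forward reaction is non-spontaneous

Qₚ = P(CO)·P(H₂)³ / (P(CH₄)·P(H₂O)) = (0.53)·(0.075)³ / ((0.031)·(0.043)) = 0.168
ΔG = RT ln(Qₚ/Kₚ) = (8.314 J mol⁻¹ K⁻¹)(800 K) × ln(0.168/0.031)
   = (6.651 kJ/mol)(1.690) = 11.2 kJ/mol
ΔG > 0, so the forward reaction is non-spontaneous (proceeds in reverse).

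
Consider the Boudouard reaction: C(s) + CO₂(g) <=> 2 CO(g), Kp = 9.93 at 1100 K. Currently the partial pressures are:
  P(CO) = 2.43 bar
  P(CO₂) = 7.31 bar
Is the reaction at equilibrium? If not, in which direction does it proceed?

(C is a pure solid — omitted from Qp.)
Qp = P(CO)² / P(CO₂) = (2.43)² / (7.31) = 0.808
Qp = 0.808 < Kp = 9.93, so the forward reaction proceeds.

in the forward direction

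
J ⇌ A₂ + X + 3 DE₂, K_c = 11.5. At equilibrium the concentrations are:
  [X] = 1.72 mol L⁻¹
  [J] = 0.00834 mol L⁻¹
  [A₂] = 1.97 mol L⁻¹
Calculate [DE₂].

[DE₂] = 0.305 mol L⁻¹

At equilibrium, K_c = [A₂]·[X]·[DE₂]³ / [J] = 11.5.
(1.97)·(1.72)·([DE₂])³ / (0.00834) = 11.5
[DE₂]³ = 0.0283 ⇒ [DE₂] = 0.305 mol L⁻¹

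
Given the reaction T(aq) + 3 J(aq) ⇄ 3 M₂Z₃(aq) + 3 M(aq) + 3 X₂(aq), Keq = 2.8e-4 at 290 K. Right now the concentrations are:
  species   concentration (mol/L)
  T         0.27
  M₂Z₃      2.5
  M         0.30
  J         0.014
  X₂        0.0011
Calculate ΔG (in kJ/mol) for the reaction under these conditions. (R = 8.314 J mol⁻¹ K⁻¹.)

Q = [M₂Z₃]³·[M]³·[X₂]³ / ([T]·[J]³) = (2.5)³·(0.30)³·(0.0011)³ / ((0.27)·(0.014)³) = 7.58e-4
ΔG = RT ln(Q/Keq) = (8.314 J mol⁻¹ K⁻¹)(290 K) × ln(7.58e-4/2.8e-4)
   = (2.411 kJ/mol)(0.9959) = 2.40 kJ/mol
ΔG > 0, so the forward reaction is non-spontaneous (proceeds in reverse).

ΔG = 2.40 kJ/mol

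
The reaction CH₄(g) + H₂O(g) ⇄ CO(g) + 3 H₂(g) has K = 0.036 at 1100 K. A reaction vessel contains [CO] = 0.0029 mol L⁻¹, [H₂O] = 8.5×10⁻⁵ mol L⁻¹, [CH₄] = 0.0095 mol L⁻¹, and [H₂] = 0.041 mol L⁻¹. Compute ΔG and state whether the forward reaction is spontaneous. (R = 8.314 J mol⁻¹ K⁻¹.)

ΔG = 17.6 kJ/mol; the forward reaction is non-spontaneous

Q = [CO]·[H₂]³ / ([CH₄]·[H₂O]) = (0.0029)·(0.041)³ / ((0.0095)·(8.5×10⁻⁵)) = 0.248
ΔG = RT ln(Q/K) = (8.314 J mol⁻¹ K⁻¹)(1100 K) × ln(0.248/0.036)
   = (9.145 kJ/mol)(1.930) = 17.6 kJ/mol
ΔG > 0, so the forward reaction is non-spontaneous (proceeds in reverse).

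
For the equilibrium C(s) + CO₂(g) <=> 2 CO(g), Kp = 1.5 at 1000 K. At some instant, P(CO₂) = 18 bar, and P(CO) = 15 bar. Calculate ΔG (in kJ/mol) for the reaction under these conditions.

ΔG = 17.6 kJ/mol

(C is a pure solid — omitted from Qp.)
Qp = P(CO)² / P(CO₂) = (15)² / (18) = 12.5
ΔG = RT ln(Qp/Kp) = (8.314 J mol⁻¹ K⁻¹)(1000 K) × ln(12.5/1.5)
   = (8.314 kJ/mol)(2.120) = 17.6 kJ/mol
ΔG > 0, so the forward reaction is non-spontaneous (proceeds in reverse).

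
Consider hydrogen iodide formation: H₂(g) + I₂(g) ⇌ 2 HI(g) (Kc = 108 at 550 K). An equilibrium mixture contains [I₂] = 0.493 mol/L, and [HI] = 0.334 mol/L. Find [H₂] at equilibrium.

At equilibrium, Kc = [HI]² / ([H₂]·[I₂]) = 108.
(0.334)² / (([H₂])·(0.493)) = 108
[H₂] = 0.00210 mol/L

[H₂] = 0.00210 mol/L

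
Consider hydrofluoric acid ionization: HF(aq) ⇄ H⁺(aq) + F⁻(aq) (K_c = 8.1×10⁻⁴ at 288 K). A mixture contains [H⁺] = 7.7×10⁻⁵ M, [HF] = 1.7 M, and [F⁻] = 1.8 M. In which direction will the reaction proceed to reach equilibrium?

forward (toward products)

Q_c = [H⁺]·[F⁻] / [HF] = (7.7×10⁻⁵)·(1.8) / (1.7) = 8.2×10⁻⁵
Q_c = 8.2×10⁻⁵ < K_c = 8.1×10⁻⁴, so the forward reaction proceeds.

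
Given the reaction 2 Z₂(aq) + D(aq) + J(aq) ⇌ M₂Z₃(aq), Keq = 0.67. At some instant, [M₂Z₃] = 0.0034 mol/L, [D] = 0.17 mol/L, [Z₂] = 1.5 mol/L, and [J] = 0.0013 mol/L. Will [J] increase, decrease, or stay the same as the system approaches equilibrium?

increase

Q = [M₂Z₃] / ([Z₂]²·[D]·[J]) = (0.0034) / ((1.5)²·(0.17)·(0.0013)) = 6.8
Q = 6.8 > Keq = 0.67: net reverse reaction.
J is a reactant, so it increases.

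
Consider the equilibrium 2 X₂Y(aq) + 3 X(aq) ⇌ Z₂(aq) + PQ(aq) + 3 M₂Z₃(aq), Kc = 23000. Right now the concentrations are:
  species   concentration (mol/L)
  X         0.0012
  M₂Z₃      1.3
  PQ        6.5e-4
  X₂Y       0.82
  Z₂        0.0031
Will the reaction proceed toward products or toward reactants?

Qc = [Z₂]·[PQ]·[M₂Z₃]³ / ([X₂Y]²·[X]³) = (0.0031)·(6.5e-4)·(1.3)³ / ((0.82)²·(0.0012)³) = 3800
Qc = 3800 < Kc = 23000, so the forward reaction proceeds.

in the forward direction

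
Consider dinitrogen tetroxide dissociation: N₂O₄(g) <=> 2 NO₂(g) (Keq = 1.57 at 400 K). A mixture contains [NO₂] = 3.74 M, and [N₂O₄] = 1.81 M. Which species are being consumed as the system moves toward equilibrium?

NO₂ (products)

Q = [NO₂]² / [N₂O₄] = (3.74)² / (1.81) = 7.73
Q = 7.73 > Keq = 1.57: net reverse reaction.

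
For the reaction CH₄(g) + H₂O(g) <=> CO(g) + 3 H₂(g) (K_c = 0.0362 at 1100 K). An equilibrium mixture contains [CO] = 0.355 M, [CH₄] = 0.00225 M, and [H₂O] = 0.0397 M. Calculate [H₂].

At equilibrium, K_c = [CO]·[H₂]³ / ([CH₄]·[H₂O]) = 0.0362.
(0.355)·([H₂])³ / ((0.00225)·(0.0397)) = 0.0362
[H₂]³ = 9.11×10⁻⁶ ⇒ [H₂] = 0.0209 M

[H₂] = 0.0209 M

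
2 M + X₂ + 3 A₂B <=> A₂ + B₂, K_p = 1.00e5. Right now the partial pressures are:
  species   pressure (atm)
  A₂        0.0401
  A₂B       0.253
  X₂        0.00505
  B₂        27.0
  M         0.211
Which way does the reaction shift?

Q_p = P(A₂)·P(B₂) / (P(M)²·P(X₂)·P(A₂B)³) = (0.0401)·(27.0) / ((0.211)²·(0.00505)·(0.253)³) = 2.97e5
Q_p = 2.97e5 > K_p = 1.00e5, so the reverse reaction proceeds.

toward reactants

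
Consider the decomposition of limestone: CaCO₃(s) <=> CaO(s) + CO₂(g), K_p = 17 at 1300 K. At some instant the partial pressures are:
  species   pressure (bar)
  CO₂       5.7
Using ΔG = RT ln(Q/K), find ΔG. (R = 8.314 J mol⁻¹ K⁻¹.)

ΔG = -11.8 kJ/mol

(CaCO₃, CaO are pure solids — omitted from Q_p.)
Q_p = P(CO₂) = 5.70
ΔG = RT ln(Q_p/K_p) = (8.314 J mol⁻¹ K⁻¹)(1300 K) × ln(5.70/17)
   = (10.81 kJ/mol)(-1.093) = -11.8 kJ/mol
ΔG < 0, so the forward reaction is spontaneous (proceeds forward).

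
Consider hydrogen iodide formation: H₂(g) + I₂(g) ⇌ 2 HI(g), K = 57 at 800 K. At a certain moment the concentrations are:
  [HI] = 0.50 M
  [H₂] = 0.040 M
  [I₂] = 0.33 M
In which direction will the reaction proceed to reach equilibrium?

Q = [HI]² / ([H₂]·[I₂]) = (0.50)² / ((0.040)·(0.33)) = 19
Q = 19 < K = 57, so the forward reaction proceeds.

to the right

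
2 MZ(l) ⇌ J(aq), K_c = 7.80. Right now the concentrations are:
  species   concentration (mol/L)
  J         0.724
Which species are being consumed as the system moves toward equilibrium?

(MZ is a pure liquid — omitted from Q_c.)
Q_c = [J] = 0.724
Q_c = 0.724 < K_c = 7.80: net forward reaction.

MZ (reactants)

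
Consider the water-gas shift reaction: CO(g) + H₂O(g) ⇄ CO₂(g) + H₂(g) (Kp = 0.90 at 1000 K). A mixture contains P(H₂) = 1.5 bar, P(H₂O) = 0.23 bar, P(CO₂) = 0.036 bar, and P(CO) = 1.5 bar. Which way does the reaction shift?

Qp = P(CO₂)·P(H₂) / (P(CO)·P(H₂O)) = (0.036)·(1.5) / ((1.5)·(0.23)) = 0.16
Qp = 0.16 < Kp = 0.90, so the forward reaction proceeds.

forward (toward products)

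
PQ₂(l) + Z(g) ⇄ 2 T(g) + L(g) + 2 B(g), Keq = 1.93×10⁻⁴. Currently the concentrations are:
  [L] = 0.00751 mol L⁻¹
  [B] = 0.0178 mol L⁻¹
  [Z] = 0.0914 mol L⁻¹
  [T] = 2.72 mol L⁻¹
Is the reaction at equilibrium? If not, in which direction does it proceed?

(PQ₂ is a pure liquid — omitted from Q.)
Q = [T]²·[L]·[B]² / [Z] = (2.72)²·(0.00751)·(0.0178)² / (0.0914) = 1.93×10⁻⁴
Q = 1.93×10⁻⁴ = Keq, so the system is already at equilibrium.

at equilibrium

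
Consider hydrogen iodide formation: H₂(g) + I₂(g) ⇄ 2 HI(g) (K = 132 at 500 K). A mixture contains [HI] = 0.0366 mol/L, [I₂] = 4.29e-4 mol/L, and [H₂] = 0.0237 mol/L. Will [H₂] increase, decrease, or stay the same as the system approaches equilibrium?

Q = [HI]² / ([H₂]·[I₂]) = (0.0366)² / ((0.0237)·(4.29e-4)) = 132
Q = 132 = K; the system is at equilibrium.

stay the same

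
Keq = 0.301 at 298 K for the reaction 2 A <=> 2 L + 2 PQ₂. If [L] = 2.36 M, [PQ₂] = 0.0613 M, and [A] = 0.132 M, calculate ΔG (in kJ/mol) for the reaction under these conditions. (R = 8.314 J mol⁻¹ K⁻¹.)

Q = [L]²·[PQ₂]² / [A]² = (2.36)²·(0.0613)² / (0.132)² = 1.20
ΔG = RT ln(Q/Keq) = (8.314 J mol⁻¹ K⁻¹)(298 K) × ln(1.20/0.301)
   = (2.478 kJ/mol)(1.383) = 3.43 kJ/mol
ΔG > 0, so the forward reaction is non-spontaneous (proceeds in reverse).

ΔG = 3.43 kJ/mol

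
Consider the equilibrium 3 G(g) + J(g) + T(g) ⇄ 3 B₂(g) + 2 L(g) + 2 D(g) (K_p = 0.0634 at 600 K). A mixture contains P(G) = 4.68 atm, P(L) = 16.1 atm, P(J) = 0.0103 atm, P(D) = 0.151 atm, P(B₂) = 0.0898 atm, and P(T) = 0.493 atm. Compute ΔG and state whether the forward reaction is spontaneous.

ΔG = -10.2 kJ/mol; the forward reaction is spontaneous

Q_p = P(B₂)³·P(L)²·P(D)² / (P(G)³·P(J)·P(T)) = (0.0898)³·(16.1)²·(0.151)² / ((4.68)³·(0.0103)·(0.493)) = 0.00822
ΔG = RT ln(Q_p/K_p) = (8.314 J mol⁻¹ K⁻¹)(600 K) × ln(0.00822/0.0634)
   = (4.988 kJ/mol)(-2.043) = -10.2 kJ/mol
ΔG < 0, so the forward reaction is spontaneous (proceeds forward).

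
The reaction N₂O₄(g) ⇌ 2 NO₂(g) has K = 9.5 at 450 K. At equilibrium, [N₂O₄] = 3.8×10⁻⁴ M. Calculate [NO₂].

[NO₂] = 0.060 M

At equilibrium, K = [NO₂]² / [N₂O₄] = 9.5.
([NO₂])² / (3.8×10⁻⁴) = 9.5
[NO₂]² = 0.00361 ⇒ [NO₂] = 0.060 M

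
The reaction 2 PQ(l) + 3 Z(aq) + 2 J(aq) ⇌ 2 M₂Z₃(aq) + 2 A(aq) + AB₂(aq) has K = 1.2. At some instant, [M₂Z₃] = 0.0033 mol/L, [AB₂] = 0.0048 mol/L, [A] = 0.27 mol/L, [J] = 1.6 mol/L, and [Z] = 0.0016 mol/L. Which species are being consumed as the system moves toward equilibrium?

(PQ is a pure liquid — omitted from Q.)
Q = [M₂Z₃]²·[A]²·[AB₂] / ([Z]³·[J]²) = (0.0033)²·(0.27)²·(0.0048) / ((0.0016)³·(1.6)²) = 0.36
Q = 0.36 < K = 1.2: net forward reaction.

PQ, Z, J (reactants)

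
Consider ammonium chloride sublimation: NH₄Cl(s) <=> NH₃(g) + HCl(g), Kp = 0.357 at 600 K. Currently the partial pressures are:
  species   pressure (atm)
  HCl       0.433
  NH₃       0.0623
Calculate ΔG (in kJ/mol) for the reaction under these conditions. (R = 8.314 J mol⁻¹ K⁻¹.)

(NH₄Cl is a pure solid — omitted from Qp.)
Qp = P(NH₃)·P(HCl) = (0.0623)·(0.433) = 0.0270
ΔG = RT ln(Qp/Kp) = (8.314 J mol⁻¹ K⁻¹)(600 K) × ln(0.0270/0.357)
   = (4.988 kJ/mol)(-2.582) = -12.9 kJ/mol
ΔG < 0, so the forward reaction is spontaneous (proceeds forward).

ΔG = -12.9 kJ/mol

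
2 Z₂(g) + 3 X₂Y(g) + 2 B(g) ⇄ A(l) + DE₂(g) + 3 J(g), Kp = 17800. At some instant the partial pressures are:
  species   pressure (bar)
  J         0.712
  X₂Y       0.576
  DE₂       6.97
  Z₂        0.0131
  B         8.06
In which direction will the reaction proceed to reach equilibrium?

to the right

(A is a pure liquid — omitted from Qp.)
Qp = P(DE₂)·P(J)³ / (P(Z₂)²·P(X₂Y)³·P(B)²) = (6.97)·(0.712)³ / ((0.0131)²·(0.576)³·(8.06)²) = 1180
Qp = 1180 < Kp = 17800, so the forward reaction proceeds.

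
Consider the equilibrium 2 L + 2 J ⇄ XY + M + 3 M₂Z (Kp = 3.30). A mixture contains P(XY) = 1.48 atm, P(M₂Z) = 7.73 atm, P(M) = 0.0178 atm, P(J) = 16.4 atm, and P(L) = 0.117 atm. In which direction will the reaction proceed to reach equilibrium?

Qp = P(XY)·P(M)·P(M₂Z)³ / (P(L)²·P(J)²) = (1.48)·(0.0178)·(7.73)³ / ((0.117)²·(16.4)²) = 3.30
Qp = 3.30 = Kp, so the system is already at equilibrium.

no net change (already at equilibrium)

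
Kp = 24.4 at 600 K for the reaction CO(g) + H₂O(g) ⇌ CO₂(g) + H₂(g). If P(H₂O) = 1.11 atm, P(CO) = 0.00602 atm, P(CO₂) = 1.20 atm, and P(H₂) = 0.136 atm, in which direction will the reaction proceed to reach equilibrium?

neither direction; the system is at equilibrium

Qp = P(CO₂)·P(H₂) / (P(CO)·P(H₂O)) = (1.20)·(0.136) / ((0.00602)·(1.11)) = 24.4
Qp = 24.4 = Kp, so the system is already at equilibrium.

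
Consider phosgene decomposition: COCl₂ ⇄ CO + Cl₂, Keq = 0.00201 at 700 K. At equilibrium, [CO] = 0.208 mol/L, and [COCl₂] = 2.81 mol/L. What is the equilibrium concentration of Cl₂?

[Cl₂] = 0.0272 mol/L

At equilibrium, Keq = [CO]·[Cl₂] / [COCl₂] = 0.00201.
(0.208)·([Cl₂]) / (2.81) = 0.00201
[Cl₂] = 0.0272 mol/L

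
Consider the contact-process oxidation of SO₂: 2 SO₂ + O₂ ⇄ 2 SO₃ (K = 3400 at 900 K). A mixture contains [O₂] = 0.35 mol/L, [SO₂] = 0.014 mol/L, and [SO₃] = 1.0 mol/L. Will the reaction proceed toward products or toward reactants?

Q = [SO₃]² / ([SO₂]²·[O₂]) = (1.0)² / ((0.014)²·(0.35)) = 15000
Q = 15000 > K = 3400, so the reverse reaction proceeds.

in the reverse direction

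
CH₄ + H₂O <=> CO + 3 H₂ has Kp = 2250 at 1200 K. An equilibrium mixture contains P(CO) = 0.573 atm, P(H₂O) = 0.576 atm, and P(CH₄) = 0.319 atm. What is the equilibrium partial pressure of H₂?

P(H₂) = 8.97 atm

At equilibrium, Kp = P(CO)·P(H₂)³ / (P(CH₄)·P(H₂O)) = 2250.
(0.573)·(P(H₂))³ / ((0.319)·(0.576)) = 2250
P(H₂)³ = 722 ⇒ P(H₂) = 8.97 atm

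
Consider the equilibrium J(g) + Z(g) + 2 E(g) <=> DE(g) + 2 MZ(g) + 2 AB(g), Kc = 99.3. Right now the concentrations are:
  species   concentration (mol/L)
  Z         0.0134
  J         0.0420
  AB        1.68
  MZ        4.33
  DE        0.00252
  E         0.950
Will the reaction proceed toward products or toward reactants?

Qc = [DE]·[MZ]²·[AB]² / ([J]·[Z]·[E]²) = (0.00252)·(4.33)²·(1.68)² / ((0.0420)·(0.0134)·(0.950)²) = 263
Qc = 263 > Kc = 99.3, so the reverse reaction proceeds.

in the reverse direction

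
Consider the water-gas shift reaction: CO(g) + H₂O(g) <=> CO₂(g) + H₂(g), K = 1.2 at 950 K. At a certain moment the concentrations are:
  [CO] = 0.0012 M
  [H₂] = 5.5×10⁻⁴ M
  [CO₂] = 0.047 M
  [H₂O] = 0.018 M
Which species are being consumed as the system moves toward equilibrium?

none (at equilibrium)

Q = [CO₂]·[H₂] / ([CO]·[H₂O]) = (0.047)·(5.5×10⁻⁴) / ((0.0012)·(0.018)) = 1.2
Q = 1.2 = K; the system is at equilibrium.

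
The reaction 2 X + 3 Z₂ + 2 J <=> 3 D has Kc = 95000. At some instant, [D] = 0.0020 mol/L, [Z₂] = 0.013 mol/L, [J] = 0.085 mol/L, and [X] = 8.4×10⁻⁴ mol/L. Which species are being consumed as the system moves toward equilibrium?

D (products)

Qc = [D]³ / ([X]²·[Z₂]³·[J]²) = (0.0020)³ / ((8.4×10⁻⁴)²·(0.013)³·(0.085)²) = 7.1×10⁵
Qc = 7.1×10⁵ > Kc = 95000: net reverse reaction.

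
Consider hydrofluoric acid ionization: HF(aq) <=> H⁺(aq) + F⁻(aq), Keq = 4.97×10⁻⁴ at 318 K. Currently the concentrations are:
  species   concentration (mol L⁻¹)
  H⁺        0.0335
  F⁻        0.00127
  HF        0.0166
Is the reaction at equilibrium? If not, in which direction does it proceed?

reverse (toward reactants)

Q = [H⁺]·[F⁻] / [HF] = (0.0335)·(0.00127) / (0.0166) = 0.00256
Q = 0.00256 > Keq = 4.97×10⁻⁴, so the reverse reaction proceeds.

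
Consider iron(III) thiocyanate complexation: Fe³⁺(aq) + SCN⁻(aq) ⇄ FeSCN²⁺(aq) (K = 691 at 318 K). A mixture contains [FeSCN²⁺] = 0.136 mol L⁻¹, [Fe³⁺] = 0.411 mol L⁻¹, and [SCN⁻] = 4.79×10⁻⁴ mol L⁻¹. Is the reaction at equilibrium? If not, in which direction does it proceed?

Q = [FeSCN²⁺] / ([Fe³⁺]·[SCN⁻]) = (0.136) / ((0.411)·(4.79×10⁻⁴)) = 691
Q = 691 = K, so the system is already at equilibrium.

no net change (already at equilibrium)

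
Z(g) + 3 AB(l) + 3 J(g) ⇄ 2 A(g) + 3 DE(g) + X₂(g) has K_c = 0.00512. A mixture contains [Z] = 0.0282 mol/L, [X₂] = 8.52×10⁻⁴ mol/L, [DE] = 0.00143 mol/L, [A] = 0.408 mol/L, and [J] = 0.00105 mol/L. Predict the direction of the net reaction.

in the reverse direction

(AB is a pure liquid — omitted from Q_c.)
Q_c = [A]²·[DE]³·[X₂] / ([Z]·[J]³) = (0.408)²·(0.00143)³·(8.52×10⁻⁴) / ((0.0282)·(0.00105)³) = 0.0127
Q_c = 0.0127 > K_c = 0.00512, so the reverse reaction proceeds.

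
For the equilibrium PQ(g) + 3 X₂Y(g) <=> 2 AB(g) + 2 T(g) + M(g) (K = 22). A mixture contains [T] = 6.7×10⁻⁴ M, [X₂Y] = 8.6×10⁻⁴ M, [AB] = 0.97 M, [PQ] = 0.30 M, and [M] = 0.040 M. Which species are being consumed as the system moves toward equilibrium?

AB, T, M (products)

Q = [AB]²·[T]²·[M] / ([PQ]·[X₂Y]³) = (0.97)²·(6.7×10⁻⁴)²·(0.040) / ((0.30)·(8.6×10⁻⁴)³) = 89
Q = 89 > K = 22: net reverse reaction.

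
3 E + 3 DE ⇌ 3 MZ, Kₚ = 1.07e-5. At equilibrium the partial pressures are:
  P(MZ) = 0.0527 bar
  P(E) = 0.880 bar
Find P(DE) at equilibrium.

At equilibrium, Kₚ = P(MZ)³ / (P(E)³·P(DE)³) = 1.07e-5.
(0.0527)³ / ((0.880)³·(P(DE))³) = 1.07e-5
P(DE)³ = 20.1 ⇒ P(DE) = 2.72 bar

P(DE) = 2.72 bar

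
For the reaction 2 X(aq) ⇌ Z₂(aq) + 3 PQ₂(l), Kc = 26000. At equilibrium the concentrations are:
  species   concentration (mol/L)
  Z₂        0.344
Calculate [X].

(PQ₂ is a pure liquid — omitted from Kc.)
At equilibrium, Kc = [Z₂] / [X]² = 26000.
(0.344) / ([X])² = 26000
[X]² = 1.32×10⁻⁵ ⇒ [X] = 0.00364 mol/L

[X] = 0.00364 mol/L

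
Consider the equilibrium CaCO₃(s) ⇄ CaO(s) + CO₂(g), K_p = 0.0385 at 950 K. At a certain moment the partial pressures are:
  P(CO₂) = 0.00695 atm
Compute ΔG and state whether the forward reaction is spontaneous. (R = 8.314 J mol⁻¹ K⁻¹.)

ΔG = -13.5 kJ/mol; the forward reaction is spontaneous

(CaCO₃, CaO are pure solids — omitted from Q_p.)
Q_p = P(CO₂) = 0.00695
ΔG = RT ln(Q_p/K_p) = (8.314 J mol⁻¹ K⁻¹)(950 K) × ln(0.00695/0.0385)
   = (7.898 kJ/mol)(-1.712) = -13.5 kJ/mol
ΔG < 0, so the forward reaction is spontaneous (proceeds forward).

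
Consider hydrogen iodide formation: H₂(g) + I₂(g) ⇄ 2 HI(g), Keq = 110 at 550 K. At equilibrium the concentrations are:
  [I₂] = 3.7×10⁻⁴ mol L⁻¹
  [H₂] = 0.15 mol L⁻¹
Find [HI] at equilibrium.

[HI] = 0.078 mol L⁻¹

At equilibrium, Keq = [HI]² / ([H₂]·[I₂]) = 110.
([HI])² / ((0.15)·(3.7×10⁻⁴)) = 110
[HI]² = 0.00611 ⇒ [HI] = 0.078 mol L⁻¹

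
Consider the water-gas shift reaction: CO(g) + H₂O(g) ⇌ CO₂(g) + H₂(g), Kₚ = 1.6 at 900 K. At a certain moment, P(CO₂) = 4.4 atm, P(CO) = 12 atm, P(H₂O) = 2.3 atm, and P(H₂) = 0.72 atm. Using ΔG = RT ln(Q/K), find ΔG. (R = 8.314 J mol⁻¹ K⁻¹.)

ΔG = -19.7 kJ/mol

Qₚ = P(CO₂)·P(H₂) / (P(CO)·P(H₂O)) = (4.4)·(0.72) / ((12)·(2.3)) = 0.115
ΔG = RT ln(Qₚ/Kₚ) = (8.314 J mol⁻¹ K⁻¹)(900 K) × ln(0.115/1.6)
   = (7.483 kJ/mol)(-2.633) = -19.7 kJ/mol
ΔG < 0, so the forward reaction is spontaneous (proceeds forward).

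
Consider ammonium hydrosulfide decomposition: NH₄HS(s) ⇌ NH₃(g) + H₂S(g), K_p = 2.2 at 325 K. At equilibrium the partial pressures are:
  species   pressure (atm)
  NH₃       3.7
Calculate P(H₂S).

(NH₄HS is a pure solid — omitted from K_p.)
At equilibrium, K_p = P(NH₃)·P(H₂S) = 2.2.
(3.7)·(P(H₂S)) = 2.2
P(H₂S) = 0.595 = 0.59 atm

P(H₂S) = 0.59 atm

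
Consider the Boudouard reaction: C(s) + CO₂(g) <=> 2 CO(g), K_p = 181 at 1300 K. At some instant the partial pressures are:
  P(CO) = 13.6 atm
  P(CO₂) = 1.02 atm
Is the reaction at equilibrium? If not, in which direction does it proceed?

at equilibrium

(C is a pure solid — omitted from Q_p.)
Q_p = P(CO)² / P(CO₂) = (13.6)² / (1.02) = 181
Q_p = 181 = K_p, so the system is already at equilibrium.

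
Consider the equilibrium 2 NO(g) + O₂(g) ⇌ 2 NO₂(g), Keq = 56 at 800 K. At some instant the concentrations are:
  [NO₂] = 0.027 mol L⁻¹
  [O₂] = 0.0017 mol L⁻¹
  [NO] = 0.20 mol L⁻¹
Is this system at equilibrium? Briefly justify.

no; Q < K, reaction proceeds forward

Q = [NO₂]² / ([NO]²·[O₂]) = (0.027)² / ((0.20)²·(0.0017)) = 11
Q = 11 < Keq = 56: net forward reaction.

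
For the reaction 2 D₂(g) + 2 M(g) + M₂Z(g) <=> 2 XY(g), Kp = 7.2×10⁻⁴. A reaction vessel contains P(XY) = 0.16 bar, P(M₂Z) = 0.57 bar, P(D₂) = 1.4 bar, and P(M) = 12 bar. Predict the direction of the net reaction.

Qp = P(XY)² / (P(D₂)²·P(M)²·P(M₂Z)) = (0.16)² / ((1.4)²·(12)²·(0.57)) = 1.6×10⁻⁴
Qp = 1.6×10⁻⁴ < Kp = 7.2×10⁻⁴, so the forward reaction proceeds.

to the right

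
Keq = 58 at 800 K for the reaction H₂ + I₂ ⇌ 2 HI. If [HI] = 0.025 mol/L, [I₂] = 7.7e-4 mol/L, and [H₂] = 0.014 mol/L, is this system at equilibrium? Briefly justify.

Q = [HI]² / ([H₂]·[I₂]) = (0.025)² / ((0.014)·(7.7e-4)) = 58
Q = 58 = Keq; the system is at equilibrium.

yes, at equilibrium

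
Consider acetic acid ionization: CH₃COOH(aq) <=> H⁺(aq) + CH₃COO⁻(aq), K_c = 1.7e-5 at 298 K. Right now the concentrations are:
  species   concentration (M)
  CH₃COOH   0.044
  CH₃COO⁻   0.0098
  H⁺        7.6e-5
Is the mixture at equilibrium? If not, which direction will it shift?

yes, at equilibrium

Q_c = [H⁺]·[CH₃COO⁻] / [CH₃COOH] = (7.6e-5)·(0.0098) / (0.044) = 1.7e-5
Q_c = 1.7e-5 = K_c; the system is at equilibrium.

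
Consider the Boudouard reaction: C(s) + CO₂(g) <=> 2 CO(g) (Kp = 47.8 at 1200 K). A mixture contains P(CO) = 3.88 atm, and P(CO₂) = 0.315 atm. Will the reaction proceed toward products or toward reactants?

at equilibrium

(C is a pure solid — omitted from Qp.)
Qp = P(CO)² / P(CO₂) = (3.88)² / (0.315) = 47.8
Qp = 47.8 = Kp, so the system is already at equilibrium.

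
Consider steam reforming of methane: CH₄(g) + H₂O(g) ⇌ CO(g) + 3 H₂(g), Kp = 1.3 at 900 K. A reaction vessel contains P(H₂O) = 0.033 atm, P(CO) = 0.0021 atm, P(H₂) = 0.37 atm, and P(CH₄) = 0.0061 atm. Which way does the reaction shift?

toward products

Qp = P(CO)·P(H₂)³ / (P(CH₄)·P(H₂O)) = (0.0021)·(0.37)³ / ((0.0061)·(0.033)) = 0.53
Qp = 0.53 < Kp = 1.3, so the forward reaction proceeds.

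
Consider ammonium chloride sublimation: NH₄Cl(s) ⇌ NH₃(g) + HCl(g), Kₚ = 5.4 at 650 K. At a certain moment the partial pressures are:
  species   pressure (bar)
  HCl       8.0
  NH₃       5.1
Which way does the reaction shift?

(NH₄Cl is a pure solid — omitted from Qₚ.)
Qₚ = P(NH₃)·P(HCl) = (5.1)·(8.0) = 41
Qₚ = 41 > Kₚ = 5.4, so the reverse reaction proceeds.

toward reactants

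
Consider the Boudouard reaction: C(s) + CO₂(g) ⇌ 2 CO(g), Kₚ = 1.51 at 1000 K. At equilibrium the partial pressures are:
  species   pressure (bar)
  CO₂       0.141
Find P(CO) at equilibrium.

(C is a pure solid — omitted from Kₚ.)
At equilibrium, Kₚ = P(CO)² / P(CO₂) = 1.51.
(P(CO))² / (0.141) = 1.51
P(CO)² = 0.213 ⇒ P(CO) = 0.461 bar

P(CO) = 0.461 bar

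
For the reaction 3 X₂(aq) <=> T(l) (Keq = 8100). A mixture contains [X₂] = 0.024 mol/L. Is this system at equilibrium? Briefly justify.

(T is a pure liquid — omitted from Q.)
Q = 1 / [X₂]³ = 1 / (0.024)³ = 72000
Q = 72000 > Keq = 8100: net reverse reaction.

no; Q > K, reaction proceeds in reverse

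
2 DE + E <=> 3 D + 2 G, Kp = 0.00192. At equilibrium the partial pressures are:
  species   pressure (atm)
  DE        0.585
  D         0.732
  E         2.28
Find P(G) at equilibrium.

At equilibrium, Kp = P(D)³·P(G)² / (P(DE)²·P(E)) = 0.00192.
(0.732)³·(P(G))² / ((0.585)²·(2.28)) = 0.00192
P(G)² = 0.00382 ⇒ P(G) = 0.0618 atm

P(G) = 0.0618 atm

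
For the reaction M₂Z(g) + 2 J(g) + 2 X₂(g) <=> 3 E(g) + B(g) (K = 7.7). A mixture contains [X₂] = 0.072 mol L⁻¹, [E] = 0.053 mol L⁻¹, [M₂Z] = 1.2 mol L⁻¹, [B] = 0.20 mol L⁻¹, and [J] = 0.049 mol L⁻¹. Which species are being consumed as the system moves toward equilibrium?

Q = [E]³·[B] / ([M₂Z]·[J]²·[X₂]²) = (0.053)³·(0.20) / ((1.2)·(0.049)²·(0.072)²) = 2.0
Q = 2.0 < K = 7.7: net forward reaction.

M₂Z, J, X₂ (reactants)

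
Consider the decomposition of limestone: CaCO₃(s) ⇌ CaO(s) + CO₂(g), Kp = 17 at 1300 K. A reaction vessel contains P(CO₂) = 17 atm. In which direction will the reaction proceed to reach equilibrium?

neither direction; the system is at equilibrium

(CaCO₃, CaO are pure solids — omitted from Qp.)
Qp = P(CO₂) = 17
Qp = 17 = Kp, so the system is already at equilibrium.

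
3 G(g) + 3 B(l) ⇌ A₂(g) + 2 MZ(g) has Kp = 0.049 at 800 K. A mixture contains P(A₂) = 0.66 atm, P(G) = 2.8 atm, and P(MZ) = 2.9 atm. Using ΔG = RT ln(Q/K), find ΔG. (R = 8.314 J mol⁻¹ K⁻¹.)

ΔG = 10.9 kJ/mol

(B is a pure liquid — omitted from Qp.)
Qp = P(A₂)·P(MZ)² / P(G)³ = (0.66)·(2.9)² / (2.8)³ = 0.253
ΔG = RT ln(Qp/Kp) = (8.314 J mol⁻¹ K⁻¹)(800 K) × ln(0.253/0.049)
   = (6.651 kJ/mol)(1.642) = 10.9 kJ/mol
ΔG > 0, so the forward reaction is non-spontaneous (proceeds in reverse).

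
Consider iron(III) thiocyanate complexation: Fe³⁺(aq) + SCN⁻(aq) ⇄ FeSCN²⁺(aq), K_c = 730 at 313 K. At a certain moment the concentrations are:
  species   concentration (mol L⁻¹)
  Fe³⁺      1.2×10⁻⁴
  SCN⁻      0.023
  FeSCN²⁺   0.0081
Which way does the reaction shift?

Q_c = [FeSCN²⁺] / ([Fe³⁺]·[SCN⁻]) = (0.0081) / ((1.2×10⁻⁴)·(0.023)) = 2900
Q_c = 2900 > K_c = 730, so the reverse reaction proceeds.

in the reverse direction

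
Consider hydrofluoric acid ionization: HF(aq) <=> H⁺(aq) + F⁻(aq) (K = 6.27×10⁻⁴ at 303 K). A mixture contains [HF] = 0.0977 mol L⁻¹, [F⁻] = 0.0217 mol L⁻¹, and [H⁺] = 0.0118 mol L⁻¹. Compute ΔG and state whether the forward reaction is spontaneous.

ΔG = 3.60 kJ/mol; the forward reaction is non-spontaneous

Q = [H⁺]·[F⁻] / [HF] = (0.0118)·(0.0217) / (0.0977) = 0.00262
ΔG = RT ln(Q/K) = (8.314 J mol⁻¹ K⁻¹)(303 K) × ln(0.00262/6.27×10⁻⁴)
   = (2.519 kJ/mol)(1.430) = 3.60 kJ/mol
ΔG > 0, so the forward reaction is non-spontaneous (proceeds in reverse).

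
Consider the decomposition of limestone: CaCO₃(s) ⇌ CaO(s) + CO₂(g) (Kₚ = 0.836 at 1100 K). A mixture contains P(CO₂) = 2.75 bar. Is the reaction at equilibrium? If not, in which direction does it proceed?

toward reactants

(CaCO₃, CaO are pure solids — omitted from Qₚ.)
Qₚ = P(CO₂) = 2.75
Qₚ = 2.75 > Kₚ = 0.836, so the reverse reaction proceeds.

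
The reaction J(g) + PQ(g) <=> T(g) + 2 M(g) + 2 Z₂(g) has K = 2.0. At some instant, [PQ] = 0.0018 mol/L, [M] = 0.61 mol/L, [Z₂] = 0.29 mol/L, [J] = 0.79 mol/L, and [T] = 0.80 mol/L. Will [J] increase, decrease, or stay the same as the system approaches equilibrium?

increase

Q = [T]·[M]²·[Z₂]² / ([J]·[PQ]) = (0.80)·(0.61)²·(0.29)² / ((0.79)·(0.0018)) = 18
Q = 18 > K = 2.0: net reverse reaction.
J is a reactant, so it increases.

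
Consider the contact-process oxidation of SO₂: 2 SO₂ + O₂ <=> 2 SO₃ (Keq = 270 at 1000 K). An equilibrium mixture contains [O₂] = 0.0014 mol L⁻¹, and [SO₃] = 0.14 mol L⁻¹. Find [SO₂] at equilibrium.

[SO₂] = 0.23 mol L⁻¹

At equilibrium, Keq = [SO₃]² / ([SO₂]²·[O₂]) = 270.
(0.14)² / (([SO₂])²·(0.0014)) = 270
[SO₂]² = 0.0519 ⇒ [SO₂] = 0.23 mol L⁻¹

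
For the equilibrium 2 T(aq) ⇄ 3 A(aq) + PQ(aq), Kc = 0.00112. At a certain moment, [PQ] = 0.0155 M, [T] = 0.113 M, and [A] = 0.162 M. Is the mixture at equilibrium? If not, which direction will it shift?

no; Q > K, reaction proceeds in reverse

Qc = [A]³·[PQ] / [T]² = (0.162)³·(0.0155) / (0.113)² = 0.00516
Qc = 0.00516 > Kc = 0.00112: net reverse reaction.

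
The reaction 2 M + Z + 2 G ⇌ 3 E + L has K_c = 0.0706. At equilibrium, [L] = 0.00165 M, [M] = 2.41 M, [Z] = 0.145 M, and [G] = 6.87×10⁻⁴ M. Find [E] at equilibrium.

[E] = 0.0257 M

At equilibrium, K_c = [E]³·[L] / ([M]²·[Z]·[G]²) = 0.0706.
([E])³·(0.00165) / ((2.41)²·(0.145)·(6.87×10⁻⁴)²) = 0.0706
[E]³ = 1.70×10⁻⁵ ⇒ [E] = 0.0257 M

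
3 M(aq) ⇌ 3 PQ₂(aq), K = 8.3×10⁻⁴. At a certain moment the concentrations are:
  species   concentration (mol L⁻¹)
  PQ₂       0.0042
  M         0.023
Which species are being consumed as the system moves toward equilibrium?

PQ₂ (products)

Q = [PQ₂]³ / [M]³ = (0.0042)³ / (0.023)³ = 0.0061
Q = 0.0061 > K = 8.3×10⁻⁴: net reverse reaction.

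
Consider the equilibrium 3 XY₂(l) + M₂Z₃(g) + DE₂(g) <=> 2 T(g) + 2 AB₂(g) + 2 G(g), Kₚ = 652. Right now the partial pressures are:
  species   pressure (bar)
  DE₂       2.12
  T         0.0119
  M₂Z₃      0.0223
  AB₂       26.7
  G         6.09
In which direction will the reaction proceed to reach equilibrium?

forward (toward products)

(XY₂ is a pure liquid — omitted from Qₚ.)
Qₚ = P(T)²·P(AB₂)²·P(G)² / (P(M₂Z₃)·P(DE₂)) = (0.0119)²·(26.7)²·(6.09)² / ((0.0223)·(2.12)) = 79.2
Qₚ = 79.2 < Kₚ = 652, so the forward reaction proceeds.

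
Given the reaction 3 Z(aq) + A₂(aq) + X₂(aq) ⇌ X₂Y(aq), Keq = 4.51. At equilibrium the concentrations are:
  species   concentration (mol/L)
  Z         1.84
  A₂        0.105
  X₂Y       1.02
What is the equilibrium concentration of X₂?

At equilibrium, Keq = [X₂Y] / ([Z]³·[A₂]·[X₂]) = 4.51.
(1.02) / ((1.84)³·(0.105)·([X₂])) = 4.51
[X₂] = 0.346 mol/L

[X₂] = 0.346 mol/L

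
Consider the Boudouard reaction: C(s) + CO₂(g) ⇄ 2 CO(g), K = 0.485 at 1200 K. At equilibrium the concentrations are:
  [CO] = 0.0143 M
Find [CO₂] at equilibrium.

(C is a pure solid — omitted from K.)
At equilibrium, K = [CO]² / [CO₂] = 0.485.
(0.0143)² / ([CO₂]) = 0.485
[CO₂] = 4.22e-4 M

[CO₂] = 4.22e-4 M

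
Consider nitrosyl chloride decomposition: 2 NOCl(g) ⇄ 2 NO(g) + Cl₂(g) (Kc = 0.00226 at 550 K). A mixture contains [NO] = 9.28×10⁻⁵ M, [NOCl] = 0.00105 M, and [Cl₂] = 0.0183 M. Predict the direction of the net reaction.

Qc = [NO]²·[Cl₂] / [NOCl]² = (9.28×10⁻⁵)²·(0.0183) / (0.00105)² = 1.43×10⁻⁴
Qc = 1.43×10⁻⁴ < Kc = 0.00226, so the forward reaction proceeds.

forward (toward products)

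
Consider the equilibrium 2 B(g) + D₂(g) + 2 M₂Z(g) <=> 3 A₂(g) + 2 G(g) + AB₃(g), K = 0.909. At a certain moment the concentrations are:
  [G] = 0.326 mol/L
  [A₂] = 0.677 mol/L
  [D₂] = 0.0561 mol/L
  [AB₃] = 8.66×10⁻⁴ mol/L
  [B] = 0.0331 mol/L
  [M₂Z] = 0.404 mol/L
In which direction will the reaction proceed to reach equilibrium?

Q = [A₂]³·[G]²·[AB₃] / ([B]²·[D₂]·[M₂Z]²) = (0.677)³·(0.326)²·(8.66×10⁻⁴) / ((0.0331)²·(0.0561)·(0.404)²) = 2.85
Q = 2.85 > K = 0.909, so the reverse reaction proceeds.

toward reactants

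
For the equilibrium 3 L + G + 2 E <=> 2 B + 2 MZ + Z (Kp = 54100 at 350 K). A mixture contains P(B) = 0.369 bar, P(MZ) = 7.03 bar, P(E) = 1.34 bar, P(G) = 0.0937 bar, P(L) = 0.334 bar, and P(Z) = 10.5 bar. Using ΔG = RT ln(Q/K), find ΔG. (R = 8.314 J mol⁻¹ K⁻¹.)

ΔG = -4.56 kJ/mol

Qp = P(B)²·P(MZ)²·P(Z) / (P(L)³·P(G)·P(E)²) = (0.369)²·(7.03)²·(10.5) / ((0.334)³·(0.0937)·(1.34)²) = 11300
ΔG = RT ln(Qp/Kp) = (8.314 J mol⁻¹ K⁻¹)(350 K) × ln(11300/54100)
   = (2.910 kJ/mol)(-1.566) = -4.56 kJ/mol
ΔG < 0, so the forward reaction is spontaneous (proceeds forward).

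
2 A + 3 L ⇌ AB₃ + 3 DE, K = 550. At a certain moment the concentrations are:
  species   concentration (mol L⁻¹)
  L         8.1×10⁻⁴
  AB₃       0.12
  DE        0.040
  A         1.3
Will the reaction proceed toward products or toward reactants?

reverse (toward reactants)

Q = [AB₃]·[DE]³ / ([A]²·[L]³) = (0.12)·(0.040)³ / ((1.3)²·(8.1×10⁻⁴)³) = 8600
Q = 8600 > K = 550, so the reverse reaction proceeds.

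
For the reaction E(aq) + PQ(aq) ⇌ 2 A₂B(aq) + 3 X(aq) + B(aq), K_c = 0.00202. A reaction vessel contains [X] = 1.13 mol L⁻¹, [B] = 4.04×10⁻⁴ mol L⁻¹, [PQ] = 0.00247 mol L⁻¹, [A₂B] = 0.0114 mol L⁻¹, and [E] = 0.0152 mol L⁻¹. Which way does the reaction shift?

no net change (already at equilibrium)

Q_c = [A₂B]²·[X]³·[B] / ([E]·[PQ]) = (0.0114)²·(1.13)³·(4.04×10⁻⁴) / ((0.0152)·(0.00247)) = 0.00202
Q_c = 0.00202 = K_c, so the system is already at equilibrium.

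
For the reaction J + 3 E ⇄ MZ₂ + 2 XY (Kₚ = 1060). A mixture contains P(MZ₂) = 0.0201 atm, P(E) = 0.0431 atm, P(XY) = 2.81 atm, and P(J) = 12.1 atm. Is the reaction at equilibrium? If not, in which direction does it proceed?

Qₚ = P(MZ₂)·P(XY)² / (P(J)·P(E)³) = (0.0201)·(2.81)² / ((12.1)·(0.0431)³) = 164
Qₚ = 164 < Kₚ = 1060, so the forward reaction proceeds.

to the right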